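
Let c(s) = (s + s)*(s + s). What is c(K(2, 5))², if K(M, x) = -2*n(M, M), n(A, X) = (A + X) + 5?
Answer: 1679616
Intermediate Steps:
n(A, X) = 5 + A + X
K(M, x) = -10 - 4*M (K(M, x) = -2*(5 + M + M) = -2*(5 + 2*M) = -10 - 4*M)
c(s) = 4*s² (c(s) = (2*s)*(2*s) = 4*s²)
c(K(2, 5))² = (4*(-10 - 4*2)²)² = (4*(-10 - 8)²)² = (4*(-18)²)² = (4*324)² = 1296² = 1679616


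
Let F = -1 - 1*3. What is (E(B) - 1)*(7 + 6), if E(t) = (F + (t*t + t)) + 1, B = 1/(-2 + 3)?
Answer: -26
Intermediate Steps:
F = -4 (F = -1 - 3 = -4)
B = 1 (B = 1/1 = 1)
E(t) = -3 + t + t² (E(t) = (-4 + (t*t + t)) + 1 = (-4 + (t² + t)) + 1 = (-4 + (t + t²)) + 1 = (-4 + t + t²) + 1 = -3 + t + t²)
(E(B) - 1)*(7 + 6) = ((-3 + 1 + 1²) - 1)*(7 + 6) = ((-3 + 1 + 1) - 1)*13 = (-1 - 1)*13 = -2*13 = -26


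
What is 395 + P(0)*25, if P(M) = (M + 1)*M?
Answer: 395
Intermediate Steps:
P(M) = M*(1 + M) (P(M) = (1 + M)*M = M*(1 + M))
395 + P(0)*25 = 395 + (0*(1 + 0))*25 = 395 + (0*1)*25 = 395 + 0*25 = 395 + 0 = 395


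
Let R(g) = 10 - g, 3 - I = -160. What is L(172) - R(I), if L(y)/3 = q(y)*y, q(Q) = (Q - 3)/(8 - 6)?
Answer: 43755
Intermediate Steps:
I = 163 (I = 3 - 1*(-160) = 3 + 160 = 163)
q(Q) = -3/2 + Q/2 (q(Q) = (-3 + Q)/2 = (-3 + Q)*(½) = -3/2 + Q/2)
L(y) = 3*y*(-3/2 + y/2) (L(y) = 3*((-3/2 + y/2)*y) = 3*(y*(-3/2 + y/2)) = 3*y*(-3/2 + y/2))
L(172) - R(I) = (3/2)*172*(-3 + 172) - (10 - 1*163) = (3/2)*172*169 - (10 - 163) = 43602 - 1*(-153) = 43602 + 153 = 43755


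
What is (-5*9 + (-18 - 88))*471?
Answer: -71121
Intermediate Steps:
(-5*9 + (-18 - 88))*471 = (-45 - 106)*471 = -151*471 = -71121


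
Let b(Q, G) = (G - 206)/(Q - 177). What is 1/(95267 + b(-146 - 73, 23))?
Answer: 132/12575305 ≈ 1.0497e-5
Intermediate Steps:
b(Q, G) = (-206 + G)/(-177 + Q)
1/(95267 + b(-146 - 73, 23)) = 1/(95267 + (-206 + 23)/(-177 + (-146 - 73))) = 1/(95267 - 183/(-177 - 219)) = 1/(95267 - 183/(-396)) = 1/(95267 - 1/396*(-183)) = 1/(95267 + 61/132) = 1/(12575305/132) = 132/12575305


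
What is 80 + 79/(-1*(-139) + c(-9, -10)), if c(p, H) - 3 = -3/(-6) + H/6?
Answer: 68074/845 ≈ 80.561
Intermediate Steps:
c(p, H) = 7/2 + H/6 (c(p, H) = 3 + (-3/(-6) + H/6) = 3 + (-3*(-1/6) + H*(1/6)) = 3 + (1/2 + H/6) = 7/2 + H/6)
80 + 79/(-1*(-139) + c(-9, -10)) = 80 + 79/(-1*(-139) + (7/2 + (1/6)*(-10))) = 80 + 79/(139 + (7/2 - 5/3)) = 80 + 79/(139 + 11/6) = 80 + 79/(845/6) = 80 + (6/845)*79 = 80 + 474/845 = 68074/845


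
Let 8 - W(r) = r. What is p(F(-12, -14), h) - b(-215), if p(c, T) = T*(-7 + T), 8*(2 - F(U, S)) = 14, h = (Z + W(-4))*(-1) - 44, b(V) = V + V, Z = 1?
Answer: 4078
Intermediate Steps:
W(r) = 8 - r
b(V) = 2*V
h = -57 (h = (1 + (8 - 1*(-4)))*(-1) - 44 = (1 + (8 + 4))*(-1) - 44 = (1 + 12)*(-1) - 44 = 13*(-1) - 44 = -13 - 44 = -57)
F(U, S) = ¼ (F(U, S) = 2 - ⅛*14 = 2 - 7/4 = ¼)
p(F(-12, -14), h) - b(-215) = -57*(-7 - 57) - 2*(-215) = -57*(-64) - 1*(-430) = 3648 + 430 = 4078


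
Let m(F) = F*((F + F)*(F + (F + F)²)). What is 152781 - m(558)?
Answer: -775927653411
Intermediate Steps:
m(F) = 2*F²*(F + 4*F²) (m(F) = F*((2*F)*(F + (2*F)²)) = F*((2*F)*(F + 4*F²)) = F*(2*F*(F + 4*F²)) = 2*F²*(F + 4*F²))
152781 - m(558) = 152781 - 558³*(2 + 8*558) = 152781 - 173741112*(2 + 4464) = 152781 - 173741112*4466 = 152781 - 1*775927806192 = 152781 - 775927806192 = -775927653411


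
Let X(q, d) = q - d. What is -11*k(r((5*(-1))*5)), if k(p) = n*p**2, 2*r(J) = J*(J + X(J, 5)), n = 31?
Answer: -644703125/4 ≈ -1.6118e+8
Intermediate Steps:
r(J) = J*(-5 + 2*J)/2 (r(J) = (J*(J + (J - 1*5)))/2 = (J*(J + (J - 5)))/2 = (J*(J + (-5 + J)))/2 = (J*(-5 + 2*J))/2 = J*(-5 + 2*J)/2)
k(p) = 31*p**2
-11*k(r((5*(-1))*5)) = -341*(((5*(-1))*5)*(-5 + 2*((5*(-1))*5))/2)**2 = -341*((-5*5)*(-5 + 2*(-5*5))/2)**2 = -341*((1/2)*(-25)*(-5 + 2*(-25)))**2 = -341*((1/2)*(-25)*(-5 - 50))**2 = -341*((1/2)*(-25)*(-55))**2 = -341*(1375/2)**2 = -341*1890625/4 = -11*58609375/4 = -644703125/4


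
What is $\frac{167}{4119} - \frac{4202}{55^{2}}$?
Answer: $- \frac{1527533}{1132725} \approx -1.3485$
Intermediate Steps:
$\frac{167}{4119} - \frac{4202}{55^{2}} = 167 \cdot \frac{1}{4119} - \frac{4202}{3025} = \frac{167}{4119} - \frac{382}{275} = - \frac{1527533}{1132725}$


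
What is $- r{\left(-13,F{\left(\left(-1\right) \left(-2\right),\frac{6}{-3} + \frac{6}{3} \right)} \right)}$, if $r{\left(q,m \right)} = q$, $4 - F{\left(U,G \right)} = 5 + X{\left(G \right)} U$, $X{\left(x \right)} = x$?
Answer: $13$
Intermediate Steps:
$F{\left(U,G \right)} = -1 - G U$ ($F{\left(U,G \right)} = 4 - \left(5 + G U\right) = -1 - G U$)
$- r{\left(-13,F{\left(\left(-1\right) \left(-2\right),\frac{6}{-3} + \frac{6}{3} \right)} \right)} = \left(-1\right) \left(-13\right) = 13$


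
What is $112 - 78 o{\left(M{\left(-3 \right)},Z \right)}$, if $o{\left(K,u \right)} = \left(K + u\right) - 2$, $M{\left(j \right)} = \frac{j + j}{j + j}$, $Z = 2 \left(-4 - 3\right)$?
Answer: $1282$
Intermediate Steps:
$Z = -14$ ($Z = 2 \left(-7\right) = -14$)
$M{\left(j \right)} = 1$ ($M{\left(j \right)} = \frac{2 j}{2 j} = 2 j \frac{1}{2 j} = 1$)
$o{\left(K,u \right)} = -2 + K + u$
$112 - 78 o{\left(M{\left(-3 \right)},Z \right)} = 112 - 78 \left(-2 + 1 - 14\right) = 112 - -1170 = 112 + 1170 = 1282$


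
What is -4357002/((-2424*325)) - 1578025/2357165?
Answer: 23146165447/4761473300 ≈ 4.8611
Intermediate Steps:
-4357002/((-2424*325)) - 1578025/2357165 = -4357002/(-787800) - 1578025*1/2357165 = -4357002*(-1/787800) - 315605/471433 = 55859/10100 - 315605/471433 = 23146165447/4761473300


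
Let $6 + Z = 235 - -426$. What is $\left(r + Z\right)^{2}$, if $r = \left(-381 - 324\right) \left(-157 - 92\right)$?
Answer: $31046440000$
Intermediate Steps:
$Z = 655$ ($Z = -6 + \left(235 - -426\right) = -6 + \left(235 + 426\right) = -6 + 661 = 655$)
$r = 175545$ ($r = \left(-705\right) \left(-249\right) = 175545$)
$\left(r + Z\right)^{2} = \left(175545 + 655\right)^{2} = 176200^{2} = 31046440000$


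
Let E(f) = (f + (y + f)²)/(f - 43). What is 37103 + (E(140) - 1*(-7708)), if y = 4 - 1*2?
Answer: 4366971/97 ≈ 45020.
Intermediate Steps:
y = 2 (y = 4 - 2 = 2)
E(f) = (f + (2 + f)²)/(-43 + f) (E(f) = (f + (2 + f)²)/(f - 43) = (f + (2 + f)²)/(-43 + f))
37103 + (E(140) - 1*(-7708)) = 37103 + ((140 + (2 + 140)²)/(-43 + 140) - 1*(-7708)) = 37103 + ((140 + 142²)/97 + 7708) = 37103 + ((140 + 20164)/97 + 7708) = 37103 + ((1/97)*20304 + 7708) = 37103 + (20304/97 + 7708) = 37103 + 767980/97 = 4366971/97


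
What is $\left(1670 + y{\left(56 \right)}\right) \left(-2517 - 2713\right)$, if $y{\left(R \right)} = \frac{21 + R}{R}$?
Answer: $- \frac{34965165}{4} \approx -8.7413 \cdot 10^{6}$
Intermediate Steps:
$y{\left(R \right)} = \frac{21 + R}{R}$
$\left(1670 + y{\left(56 \right)}\right) \left(-2517 - 2713\right) = \left(1670 + \frac{21 + 56}{56}\right) \left(-2517 - 2713\right) = \left(1670 + \frac{1}{56} \cdot 77\right) \left(-5230\right) = \left(1670 + \frac{11}{8}\right) \left(-5230\right) = \frac{13371}{8} \left(-5230\right) = - \frac{34965165}{4}$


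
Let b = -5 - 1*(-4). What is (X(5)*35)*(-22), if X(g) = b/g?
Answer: 154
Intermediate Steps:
b = -1 (b = -5 + 4 = -1)
X(g) = -1/g
(X(5)*35)*(-22) = (-1/5*35)*(-22) = (-1*1/5*35)*(-22) = -1/5*35*(-22) = -7*(-22) = 154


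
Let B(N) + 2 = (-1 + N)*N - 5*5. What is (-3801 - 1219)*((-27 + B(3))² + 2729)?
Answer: -25265660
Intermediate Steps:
B(N) = -27 + N*(-1 + N) (B(N) = -2 + ((-1 + N)*N - 5*5) = -2 + (N*(-1 + N) - 25) = -2 + (-25 + N*(-1 + N)) = -27 + N*(-1 + N))
(-3801 - 1219)*((-27 + B(3))² + 2729) = (-3801 - 1219)*((-27 + (-27 + 3² - 1*3))² + 2729) = -5020*((-27 + (-27 + 9 - 3))² + 2729) = -5020*((-27 - 21)² + 2729) = -5020*((-48)² + 2729) = -5020*(2304 + 2729) = -5020*5033 = -25265660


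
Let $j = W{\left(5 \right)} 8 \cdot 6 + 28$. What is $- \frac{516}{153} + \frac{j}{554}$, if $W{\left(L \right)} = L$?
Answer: $- \frac{40810}{14127} \approx -2.8888$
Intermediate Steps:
$j = 268$ ($j = 5 \cdot 8 \cdot 6 + 28 = 5 \cdot 48 + 28 = 240 + 28 = 268$)
$- \frac{516}{153} + \frac{j}{554} = - \frac{516}{153} + \frac{268}{554} = \left(-516\right) \frac{1}{153} + 268 \cdot \frac{1}{554} = - \frac{172}{51} + \frac{134}{277} = - \frac{40810}{14127}$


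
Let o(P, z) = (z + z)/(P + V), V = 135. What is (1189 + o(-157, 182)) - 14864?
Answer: -150607/11 ≈ -13692.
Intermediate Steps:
o(P, z) = 2*z/(135 + P) (o(P, z) = (z + z)/(P + 135) = (2*z)/(135 + P) = 2*z/(135 + P))
(1189 + o(-157, 182)) - 14864 = (1189 + 2*182/(135 - 157)) - 14864 = (1189 + 2*182/(-22)) - 14864 = (1189 + 2*182*(-1/22)) - 14864 = (1189 - 182/11) - 14864 = 12897/11 - 14864 = -150607/11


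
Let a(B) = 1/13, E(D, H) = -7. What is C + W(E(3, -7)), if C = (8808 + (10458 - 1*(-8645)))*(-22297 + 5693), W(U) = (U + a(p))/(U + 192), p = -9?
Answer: -222911871382/481 ≈ -4.6343e+8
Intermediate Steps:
a(B) = 1/13
W(U) = (1/13 + U)/(192 + U) (W(U) = (U + 1/13)/(U + 192) = (1/13 + U)/(192 + U))
C = -463434244 (C = (8808 + (10458 + 8645))*(-16604) = (8808 + 19103)*(-16604) = 27911*(-16604) = -463434244)
C + W(E(3, -7)) = -463434244 + (1/13 - 7)/(192 - 7) = -463434244 - 90/13/185 = -463434244 + (1/185)*(-90/13) = -463434244 - 18/481 = -222911871382/481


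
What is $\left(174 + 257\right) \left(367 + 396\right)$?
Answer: $328853$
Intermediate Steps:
$\left(174 + 257\right) \left(367 + 396\right) = 431 \cdot 763 = 328853$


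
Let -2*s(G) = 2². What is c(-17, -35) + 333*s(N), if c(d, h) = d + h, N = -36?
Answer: -718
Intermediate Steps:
s(G) = -2 (s(G) = -½*2² = -½*4 = -2)
c(-17, -35) + 333*s(N) = (-17 - 35) + 333*(-2) = -52 - 666 = -718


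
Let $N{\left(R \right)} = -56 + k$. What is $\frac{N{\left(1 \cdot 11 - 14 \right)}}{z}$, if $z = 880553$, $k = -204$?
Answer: $- \frac{260}{880553} \approx -0.00029527$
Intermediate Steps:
$N{\left(R \right)} = -260$ ($N{\left(R \right)} = -56 - 204 = -260$)
$\frac{N{\left(1 \cdot 11 - 14 \right)}}{z} = - \frac{260}{880553}$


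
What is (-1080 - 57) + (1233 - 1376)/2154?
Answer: -2449241/2154 ≈ -1137.1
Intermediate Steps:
(-1080 - 57) + (1233 - 1376)/2154 = -1137 - 143*1/2154 = -1137 - 143/2154 = -2449241/2154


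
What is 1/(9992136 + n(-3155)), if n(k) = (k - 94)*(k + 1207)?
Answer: 1/16321188 ≈ 6.1270e-8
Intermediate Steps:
n(k) = (-94 + k)*(1207 + k)
1/(9992136 + n(-3155)) = 1/(9992136 + (-113458 + (-3155)**2 + 1113*(-3155))) = 1/(9992136 + (-113458 + 9954025 - 3511515)) = 1/(9992136 + 6329052) = 1/16321188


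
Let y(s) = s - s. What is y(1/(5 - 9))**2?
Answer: 0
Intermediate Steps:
y(s) = 0
y(1/(5 - 9))**2 = 0**2 = 0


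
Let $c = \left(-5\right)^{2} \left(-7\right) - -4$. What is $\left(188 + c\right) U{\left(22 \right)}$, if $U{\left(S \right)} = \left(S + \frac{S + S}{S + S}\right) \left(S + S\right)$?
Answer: $17204$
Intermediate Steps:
$U{\left(S \right)} = 2 S \left(1 + S\right)$ ($U{\left(S \right)} = \left(S + \frac{2 S}{2 S}\right) 2 S = \left(S + 2 S \frac{1}{2 S}\right) 2 S = \left(S + 1\right) 2 S = \left(1 + S\right) 2 S = 2 S \left(1 + S\right)$)
$c = -171$ ($c = 25 \left(-7\right) + 4 = -175 + 4 = -171$)
$\left(188 + c\right) U{\left(22 \right)} = \left(188 - 171\right) 2 \cdot 22 \left(1 + 22\right) = 17 \cdot 2 \cdot 22 \cdot 23 = 17 \cdot 1012 = 17204$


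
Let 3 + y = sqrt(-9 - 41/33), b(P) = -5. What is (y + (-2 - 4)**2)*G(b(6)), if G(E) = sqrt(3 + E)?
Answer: -26*sqrt(33)/33 + 33*I*sqrt(2) ≈ -4.526 + 46.669*I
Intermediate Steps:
y = -3 + 13*I*sqrt(66)/33 (y = -3 + sqrt(-9 - 41/33) = -3 + sqrt(-338/33) = -3 + 13*I*sqrt(66)/33 ≈ -3.0 + 3.2004*I)
(y + (-2 - 4)**2)*G(b(6)) = ((-3 + 13*I*sqrt(66)/33) + (-2 - 4)**2)*sqrt(3 - 5) = ((-3 + 13*I*sqrt(66)/33) + (-6)**2)*sqrt(-2) = ((-3 + 13*I*sqrt(66)/33) + 36)*(I*sqrt(2)) = (33 + 13*I*sqrt(66)/33)*(I*sqrt(2)) = I*sqrt(2)*(33 + 13*I*sqrt(66)/33)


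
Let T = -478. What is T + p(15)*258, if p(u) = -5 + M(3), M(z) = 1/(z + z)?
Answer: -1725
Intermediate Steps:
M(z) = 1/(2*z)
p(u) = -29/6 (p(u) = -5 + (½)/3 = -5 + (½)*(⅓) = -5 + ⅙ = -29/6)
T + p(15)*258 = -478 - 29/6*258 = -478 - 1247 = -1725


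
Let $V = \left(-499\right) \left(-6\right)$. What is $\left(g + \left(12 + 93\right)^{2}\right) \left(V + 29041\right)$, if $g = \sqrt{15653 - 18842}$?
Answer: $353185875 + 32035 i \sqrt{3189} \approx 3.5319 \cdot 10^{8} + 1.8091 \cdot 10^{6} i$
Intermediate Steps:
$V = 2994$
$g = i \sqrt{3189}$ ($g = \sqrt{-3189} = i \sqrt{3189} \approx 56.471 i$)
$\left(g + \left(12 + 93\right)^{2}\right) \left(V + 29041\right) = \left(i \sqrt{3189} + \left(12 + 93\right)^{2}\right) \left(2994 + 29041\right) = \left(i \sqrt{3189} + 105^{2}\right) 32035 = \left(i \sqrt{3189} + 11025\right) 32035 = \left(11025 + i \sqrt{3189}\right) 32035 = 353185875 + 32035 i \sqrt{3189}$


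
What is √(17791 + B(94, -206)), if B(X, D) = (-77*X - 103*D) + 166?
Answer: √31937 ≈ 178.71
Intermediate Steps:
B(X, D) = 166 - 103*D - 77*X (B(X, D) = (-103*D - 77*X) + 166 = 166 - 103*D - 77*X)
√(17791 + B(94, -206)) = √(17791 + (166 - 103*(-206) - 77*94)) = √(17791 + (166 + 21218 - 7238)) = √(17791 + 14146) = √31937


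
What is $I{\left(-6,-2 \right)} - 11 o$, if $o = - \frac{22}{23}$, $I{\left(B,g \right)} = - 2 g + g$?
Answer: $\frac{288}{23} \approx 12.522$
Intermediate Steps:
$I{\left(B,g \right)} = - g$
$o = - \frac{22}{23}$ ($o = \left(-22\right) \frac{1}{23} = - \frac{22}{23} \approx -0.95652$)
$I{\left(-6,-2 \right)} - 11 o = \left(-1\right) \left(-2\right) - - \frac{242}{23} = 2 + \frac{242}{23} = \frac{288}{23}$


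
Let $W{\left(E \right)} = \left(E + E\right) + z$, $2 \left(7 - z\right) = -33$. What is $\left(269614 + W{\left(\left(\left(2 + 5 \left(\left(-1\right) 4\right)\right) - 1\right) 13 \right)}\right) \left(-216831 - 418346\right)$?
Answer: $- \frac{341907521799}{2} \approx -1.7095 \cdot 10^{11}$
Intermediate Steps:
$z = \frac{47}{2}$ ($z = 7 - - \frac{33}{2} = 7 + \frac{33}{2} = \frac{47}{2} \approx 23.5$)
$W{\left(E \right)} = \frac{47}{2} + 2 E$ ($W{\left(E \right)} = \left(E + E\right) + \frac{47}{2} = 2 E + \frac{47}{2} = \frac{47}{2} + 2 E$)
$\left(269614 + W{\left(\left(\left(2 + 5 \left(\left(-1\right) 4\right)\right) - 1\right) 13 \right)}\right) \left(-216831 - 418346\right) = \left(269614 + \left(\frac{47}{2} + 2 \left(\left(2 + 5 \left(\left(-1\right) 4\right)\right) - 1\right) 13\right)\right) \left(-216831 - 418346\right) = \left(269614 + \left(\frac{47}{2} + 2 \left(\left(2 + 5 \left(-4\right)\right) - 1\right) 13\right)\right) \left(-635177\right) = \left(269614 + \left(\frac{47}{2} + 2 \left(\left(2 - 20\right) - 1\right) 13\right)\right) \left(-635177\right) = \left(269614 + \left(\frac{47}{2} + 2 \left(-18 - 1\right) 13\right)\right) \left(-635177\right) = \left(269614 + \left(\frac{47}{2} + 2 \left(\left(-19\right) 13\right)\right)\right) \left(-635177\right) = \left(269614 + \left(\frac{47}{2} + 2 \left(-247\right)\right)\right) \left(-635177\right) = \left(269614 + \left(\frac{47}{2} - 494\right)\right) \left(-635177\right) = \left(269614 - \frac{941}{2}\right) \left(-635177\right) = \frac{538287}{2} \left(-635177\right) = - \frac{341907521799}{2}$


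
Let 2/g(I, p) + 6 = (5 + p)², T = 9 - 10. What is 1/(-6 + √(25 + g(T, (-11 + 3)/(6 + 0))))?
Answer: -402/719 - √113431/719 ≈ -1.0275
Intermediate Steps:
T = -1
g(I, p) = 2/(-6 + (5 + p)²)
1/(-6 + √(25 + g(T, (-11 + 3)/(6 + 0)))) = 1/(-6 + √(25 + 2/(-6 + (5 + (-11 + 3)/(6 + 0))²))) = 1/(-6 + √(25 + 2/(-6 + (5 - 8/6)²))) = 1/(-6 + √(25 + 2/(-6 + (5 - 8*⅙)²))) = 1/(-6 + √(25 + 2/(-6 + (5 - 4/3)²))) = 1/(-6 + √(25 + 2/(-6 + (11/3)²))) = 1/(-6 + √(25 + 2/(-6 + 121/9))) = 1/(-6 + √(25 + 2/(67/9))) = 1/(-6 + √(25 + 2*(9/67))) = 1/(-6 + √(25 + 18/67)) = 1/(-6 + √(1693/67)) = 1/(-6 + √113431/67)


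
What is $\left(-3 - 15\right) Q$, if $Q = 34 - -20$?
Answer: $-972$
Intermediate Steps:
$Q = 54$ ($Q = 34 + 20 = 54$)
$\left(-3 - 15\right) Q = \left(-3 - 15\right) 54 = \left(-18\right) 54 = -972$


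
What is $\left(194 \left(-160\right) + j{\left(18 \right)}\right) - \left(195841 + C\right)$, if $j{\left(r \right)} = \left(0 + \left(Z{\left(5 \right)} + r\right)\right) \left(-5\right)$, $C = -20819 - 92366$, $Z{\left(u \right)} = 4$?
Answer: $-113806$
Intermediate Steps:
$C = -113185$ ($C = -20819 - 92366 = -113185$)
$j{\left(r \right)} = -20 - 5 r$ ($j{\left(r \right)} = \left(0 + \left(4 + r\right)\right) \left(-5\right) = \left(4 + r\right) \left(-5\right) = -20 - 5 r$)
$\left(194 \left(-160\right) + j{\left(18 \right)}\right) - \left(195841 + C\right) = \left(194 \left(-160\right) - 110\right) - 82656 = \left(-31040 - 110\right) + \left(-195841 + 113185\right) = \left(-31040 - 110\right) - 82656 = -31150 - 82656 = -113806$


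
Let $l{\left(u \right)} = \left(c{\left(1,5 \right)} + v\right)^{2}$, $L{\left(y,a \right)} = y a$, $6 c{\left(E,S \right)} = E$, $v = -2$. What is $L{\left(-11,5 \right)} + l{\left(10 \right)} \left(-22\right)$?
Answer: $- \frac{2321}{18} \approx -128.94$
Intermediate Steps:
$c{\left(E,S \right)} = \frac{E}{6}$
$L{\left(y,a \right)} = a y$
$l{\left(u \right)} = \frac{121}{36}$ ($l{\left(u \right)} = \left(\frac{1}{6} \cdot 1 - 2\right)^{2} = \left(\frac{1}{6} - 2\right)^{2} = \left(- \frac{11}{6}\right)^{2} = \frac{121}{36}$)
$L{\left(-11,5 \right)} + l{\left(10 \right)} \left(-22\right) = 5 \left(-11\right) + \frac{121}{36} \left(-22\right) = -55 - \frac{1331}{18} = - \frac{2321}{18}$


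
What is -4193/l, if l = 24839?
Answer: -4193/24839 ≈ -0.16881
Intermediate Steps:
-4193/l = -4193/24839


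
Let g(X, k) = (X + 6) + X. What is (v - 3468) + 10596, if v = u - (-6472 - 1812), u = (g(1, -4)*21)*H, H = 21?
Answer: 18940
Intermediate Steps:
g(X, k) = 6 + 2*X (g(X, k) = (6 + X) + X = 6 + 2*X)
u = 3528 (u = ((6 + 2*1)*21)*21 = ((6 + 2)*21)*21 = (8*21)*21 = 168*21 = 3528)
v = 11812 (v = 3528 - (-6472 - 1812) = 3528 - 1*(-8284) = 3528 + 8284 = 11812)
(v - 3468) + 10596 = (11812 - 3468) + 10596 = 8344 + 10596 = 18940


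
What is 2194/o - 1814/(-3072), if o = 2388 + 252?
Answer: 40031/28160 ≈ 1.4216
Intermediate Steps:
o = 2640
2194/o - 1814/(-3072) = 2194/2640 - 1814/(-3072) = 2194*(1/2640) - 1814*(-1/3072) = 1097/1320 + 907/1536 = 40031/28160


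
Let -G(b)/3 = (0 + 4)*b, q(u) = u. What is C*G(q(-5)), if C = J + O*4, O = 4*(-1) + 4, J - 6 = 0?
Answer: 360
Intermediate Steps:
J = 6 (J = 6 + 0 = 6)
G(b) = -12*b (G(b) = -3*(0 + 4)*b = -12*b)
O = 0 (O = -4 + 4 = 0)
C = 6 (C = 6 + 0*4 = 6 + 0 = 6)
C*G(q(-5)) = 6*(-12*(-5)) = 6*60 = 360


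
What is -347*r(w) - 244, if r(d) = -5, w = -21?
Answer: 1491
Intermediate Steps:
-347*r(w) - 244 = -347*(-5) - 244 = 1735 - 244 = 1491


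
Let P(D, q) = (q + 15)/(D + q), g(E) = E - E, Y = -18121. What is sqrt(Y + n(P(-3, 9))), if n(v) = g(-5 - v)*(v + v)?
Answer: I*sqrt(18121) ≈ 134.61*I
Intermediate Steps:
g(E) = 0
P(D, q) = (15 + q)/(D + q)
n(v) = 0 (n(v) = 0*(v + v) = 0*(2*v) = 0)
sqrt(Y + n(P(-3, 9))) = sqrt(-18121 + 0) = sqrt(-18121) = I*sqrt(18121)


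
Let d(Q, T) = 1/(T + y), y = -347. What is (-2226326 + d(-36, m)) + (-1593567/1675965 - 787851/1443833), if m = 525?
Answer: -319646317281051250481/143575605381470 ≈ -2.2263e+6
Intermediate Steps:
d(Q, T) = 1/(-347 + T) (d(Q, T) = 1/(T - 347) = 1/(-347 + T))
(-2226326 + d(-36, m)) + (-1593567/1675965 - 787851/1443833) = (-2226326 + 1/(-347 + 525)) + (-1593567/1675965 - 787851/1443833) = (-2226326 + 1/178) + (-1593567*1/1675965 - 787851*1/1443833) = (-2226326 + 1/178) + (-531189/558655 - 787851/1443833) = -396286027/178 - 1207085107842/806604524615 = -319646317281051250481/143575605381470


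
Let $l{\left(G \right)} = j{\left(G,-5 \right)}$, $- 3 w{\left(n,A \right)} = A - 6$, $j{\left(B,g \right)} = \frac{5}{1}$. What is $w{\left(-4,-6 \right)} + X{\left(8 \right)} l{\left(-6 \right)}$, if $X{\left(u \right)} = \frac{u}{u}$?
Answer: $9$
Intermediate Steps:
$j{\left(B,g \right)} = 5$ ($j{\left(B,g \right)} = 5 \cdot 1 = 5$)
$X{\left(u \right)} = 1$
$w{\left(n,A \right)} = 2 - \frac{A}{3}$ ($w{\left(n,A \right)} = - \frac{A - 6}{3} = - \frac{-6 + A}{3} = 2 - \frac{A}{3}$)
$l{\left(G \right)} = 5$
$w{\left(-4,-6 \right)} + X{\left(8 \right)} l{\left(-6 \right)} = \left(2 - -2\right) + 1 \cdot 5 = \left(2 + 2\right) + 5 = 4 + 5 = 9$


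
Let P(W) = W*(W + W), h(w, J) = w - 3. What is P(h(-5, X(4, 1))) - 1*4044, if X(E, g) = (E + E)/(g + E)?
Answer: -3916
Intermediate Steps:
X(E, g) = 2*E/(E + g) (X(E, g) = (2*E)/(E + g) = 2*E/(E + g))
h(w, J) = -3 + w
P(W) = 2*W**2 (P(W) = W*(2*W) = 2*W**2)
P(h(-5, X(4, 1))) - 1*4044 = 2*(-3 - 5)**2 - 1*4044 = 2*(-8)**2 - 4044 = 2*64 - 4044 = 128 - 4044 = -3916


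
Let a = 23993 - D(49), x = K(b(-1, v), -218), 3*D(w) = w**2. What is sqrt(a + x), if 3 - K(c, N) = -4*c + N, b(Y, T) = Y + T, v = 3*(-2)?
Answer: sqrt(210471)/3 ≈ 152.92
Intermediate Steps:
v = -6
D(w) = w**2/3
b(Y, T) = T + Y
K(c, N) = 3 - N + 4*c (K(c, N) = 3 - (-4*c + N) = 3 - (N - 4*c) = 3 + (-N + 4*c) = 3 - N + 4*c)
x = 193 (x = 3 - 1*(-218) + 4*(-6 - 1) = 3 + 218 + 4*(-7) = 3 + 218 - 28 = 193)
a = 69578/3 (a = 23993 - 49**2/3 = 23993 - 2401/3 = 69578/3 ≈ 23193.)
sqrt(a + x) = sqrt(69578/3 + 193) = sqrt(70157/3) = sqrt(210471)/3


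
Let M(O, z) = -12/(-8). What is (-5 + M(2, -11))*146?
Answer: -511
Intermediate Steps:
M(O, z) = 3/2 (M(O, z) = -12*(-⅛) = 3/2)
(-5 + M(2, -11))*146 = (-5 + 3/2)*146 = -7/2*146 = -511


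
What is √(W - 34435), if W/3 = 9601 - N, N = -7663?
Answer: √17357 ≈ 131.75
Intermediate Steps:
W = 51792 (W = 3*(9601 - 1*(-7663)) = 3*(9601 + 7663) = 3*17264 = 51792)
√(W - 34435) = √(51792 - 34435) = √17357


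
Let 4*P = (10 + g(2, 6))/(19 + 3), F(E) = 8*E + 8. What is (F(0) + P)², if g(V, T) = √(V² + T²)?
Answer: (357 + √10)²/1936 ≈ 67.003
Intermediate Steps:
F(E) = 8 + 8*E
g(V, T) = √(T² + V²)
P = 5/44 + √10/44 (P = ((10 + √(6² + 2²))/(19 + 3))/4 = ((10 + √(36 + 4))/22)/4 = ((10 + √40)*(1/22))/4 = ((10 + 2*√10)*(1/22))/4 = (5/11 + √10/11)/4 = 5/44 + √10/44 ≈ 0.18551)
(F(0) + P)² = ((8 + 8*0) + (5/44 + √10/44))² = ((8 + 0) + (5/44 + √10/44))² = (8 + (5/44 + √10/44))² = (357/44 + √10/44)²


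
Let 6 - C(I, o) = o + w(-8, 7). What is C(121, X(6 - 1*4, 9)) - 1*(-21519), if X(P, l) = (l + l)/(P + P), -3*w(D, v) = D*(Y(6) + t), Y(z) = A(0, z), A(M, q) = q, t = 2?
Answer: 128995/6 ≈ 21499.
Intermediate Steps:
Y(z) = z
w(D, v) = -8*D/3 (w(D, v) = -D*(6 + 2)/3 = -D*8/3 = -8*D/3)
X(P, l) = l/P (X(P, l) = (2*l)/((2*P)) = (2*l)*(1/(2*P)) = l/P)
C(I, o) = -46/3 - o (C(I, o) = 6 - (o - 8/3*(-8)) = 6 - (o + 64/3) = 6 - (64/3 + o) = 6 + (-64/3 - o) = -46/3 - o)
C(121, X(6 - 1*4, 9)) - 1*(-21519) = (-46/3 - 9/(6 - 1*4)) - 1*(-21519) = (-46/3 - 9/(6 - 4)) + 21519 = (-46/3 - 9/2) + 21519 = -119/6 + 21519 = 128995/6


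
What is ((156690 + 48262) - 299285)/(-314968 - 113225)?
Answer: 94333/428193 ≈ 0.22030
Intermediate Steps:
((156690 + 48262) - 299285)/(-314968 - 113225) = (204952 - 299285)/(-428193) = -94333*(-1/428193) = 94333/428193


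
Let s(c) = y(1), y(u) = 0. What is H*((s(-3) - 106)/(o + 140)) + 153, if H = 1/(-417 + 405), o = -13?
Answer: 116639/762 ≈ 153.07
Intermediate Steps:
s(c) = 0
H = -1/12 (H = 1/(-12) = -1/12 ≈ -0.083333)
H*((s(-3) - 106)/(o + 140)) + 153 = -(0 - 106)/(12*(-13 + 140)) + 153 = -(-53)/(6*127) + 153 = -1/12*(-106/127) + 153 = 53/762 + 153 = 116639/762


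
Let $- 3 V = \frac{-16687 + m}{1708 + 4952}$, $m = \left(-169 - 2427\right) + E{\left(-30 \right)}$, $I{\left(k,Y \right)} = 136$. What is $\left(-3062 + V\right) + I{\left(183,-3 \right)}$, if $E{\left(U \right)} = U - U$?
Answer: $- \frac{58442197}{19980} \approx -2925.0$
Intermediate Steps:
$E{\left(U \right)} = 0$
$m = -2596$ ($m = \left(-169 - 2427\right) + 0 = -2596 + 0 = -2596$)
$V = \frac{19283}{19980}$ ($V = - \frac{\left(-16687 - 2596\right) \frac{1}{1708 + 4952}}{3} = - \frac{\left(-19283\right) \frac{1}{6660}}{3} = \left(- \frac{1}{3}\right) \left(- \frac{19283}{6660}\right) = \frac{19283}{19980} \approx 0.96511$)
$\left(-3062 + V\right) + I{\left(183,-3 \right)} = \left(-3062 + \frac{19283}{19980}\right) + 136 = - \frac{61159477}{19980} + 136 = - \frac{58442197}{19980}$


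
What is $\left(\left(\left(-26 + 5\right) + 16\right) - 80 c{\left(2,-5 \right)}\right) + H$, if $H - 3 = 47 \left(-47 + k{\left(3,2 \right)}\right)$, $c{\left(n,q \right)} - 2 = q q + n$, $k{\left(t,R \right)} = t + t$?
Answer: $-4249$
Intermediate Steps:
$k{\left(t,R \right)} = 2 t$
$c{\left(n,q \right)} = 2 + n + q^{2}$ ($c{\left(n,q \right)} = 2 + \left(q q + n\right) = 2 + \left(q^{2} + n\right) = 2 + \left(n + q^{2}\right) = 2 + n + q^{2}$)
$H = -1924$ ($H = 3 + 47 \left(-47 + 2 \cdot 3\right) = 3 + 47 \left(-47 + 6\right) = 3 + 47 \left(-41\right) = 3 - 1927 = -1924$)
$\left(\left(\left(-26 + 5\right) + 16\right) - 80 c{\left(2,-5 \right)}\right) + H = \left(\left(\left(-26 + 5\right) + 16\right) - 80 \left(2 + 2 + \left(-5\right)^{2}\right)\right) - 1924 = \left(\left(-21 + 16\right) - 80 \left(2 + 2 + 25\right)\right) - 1924 = \left(-5 - 2320\right) - 1924 = -2325 - 1924 = -4249$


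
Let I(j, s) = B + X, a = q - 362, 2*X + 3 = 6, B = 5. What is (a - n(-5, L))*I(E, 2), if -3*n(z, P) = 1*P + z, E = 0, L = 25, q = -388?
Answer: -14495/3 ≈ -4831.7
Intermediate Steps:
X = 3/2 (X = -3/2 + (½)*6 = -3/2 + 3 = 3/2 ≈ 1.5000)
a = -750 (a = -388 - 362 = -750)
I(j, s) = 13/2 (I(j, s) = 5 + 3/2 = 13/2)
n(z, P) = -P/3 - z/3 (n(z, P) = -(1*P + z)/3 = -(P + z)/3 = -P/3 - z/3)
(a - n(-5, L))*I(E, 2) = (-750 - (-⅓*25 - ⅓*(-5)))*(13/2) = (-750 - (-25/3 + 5/3))*(13/2) = (-750 - 1*(-20/3))*(13/2) = (-750 + 20/3)*(13/2) = -2230/3*13/2 = -14495/3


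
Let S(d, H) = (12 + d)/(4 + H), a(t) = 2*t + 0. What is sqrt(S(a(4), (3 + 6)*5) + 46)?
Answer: sqrt(2274)/7 ≈ 6.8124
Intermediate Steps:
a(t) = 2*t
S(d, H) = (12 + d)/(4 + H)
sqrt(S(a(4), (3 + 6)*5) + 46) = sqrt((12 + 2*4)/(4 + (3 + 6)*5) + 46) = sqrt((12 + 8)/(4 + 9*5) + 46) = sqrt(20/(4 + 45) + 46) = sqrt(20/49 + 46) = sqrt(2274/49) = sqrt(2274)/7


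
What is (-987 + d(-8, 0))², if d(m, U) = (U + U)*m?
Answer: 974169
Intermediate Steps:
d(m, U) = 2*U*m (d(m, U) = (2*U)*m = 2*U*m)
(-987 + d(-8, 0))² = (-987 + 2*0*(-8))² = (-987 + 0)² = (-987)² = 974169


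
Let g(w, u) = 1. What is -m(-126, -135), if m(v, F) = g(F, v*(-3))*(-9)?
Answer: 9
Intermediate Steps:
m(v, F) = -9 (m(v, F) = 1*(-9) = -9)
-m(-126, -135) = -1*(-9) = 9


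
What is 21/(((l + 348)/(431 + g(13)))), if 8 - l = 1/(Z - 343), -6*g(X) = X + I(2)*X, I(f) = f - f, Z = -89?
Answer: 3890376/153793 ≈ 25.296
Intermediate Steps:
I(f) = 0
g(X) = -X/6 (g(X) = -(X + 0*X)/6 = -(X + 0)/6 = -X/6)
l = 3457/432 (l = 8 - 1/(-89 - 343) = 8 - 1/(-432) = 8 - 1*(-1/432) = 8 + 1/432 = 3457/432 ≈ 8.0023)
21/(((l + 348)/(431 + g(13)))) = 21/(((3457/432 + 348)/(431 - ⅙*13))) = 21/((153793/(432*(431 - 13/6)))) = 21/((153793/(432*(2573/6)))) = 21/(((153793/432)*(6/2573))) = 21/(153793/185256) = 21*(185256/153793) = 3890376/153793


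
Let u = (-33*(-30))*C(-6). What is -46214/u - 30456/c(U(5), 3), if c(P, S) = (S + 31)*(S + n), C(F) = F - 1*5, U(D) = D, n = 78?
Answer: -630841/92565 ≈ -6.8151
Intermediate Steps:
C(F) = -5 + F (C(F) = F - 5 = -5 + F)
c(P, S) = (31 + S)*(78 + S) (c(P, S) = (S + 31)*(S + 78) = (31 + S)*(78 + S))
u = -10890 (u = (-33*(-30))*(-5 - 6) = 990*(-11) = -10890)
-46214/u - 30456/c(U(5), 3) = -46214/(-10890) - 30456/(2418 + 3² + 109*3) = -46214*(-1/10890) - 30456/(2418 + 9 + 327) = 23107/5445 - 30456/2754 = 23107/5445 - 30456*1/2754 = 23107/5445 - 188/17 = -630841/92565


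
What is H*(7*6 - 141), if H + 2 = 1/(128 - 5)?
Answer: 8085/41 ≈ 197.20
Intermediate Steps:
H = -245/123 (H = -2 + 1/(128 - 5) = -2 + 1/123 = -245/123 ≈ -1.9919)
H*(7*6 - 141) = -245*(7*6 - 141)/123 = -245*(42 - 141)/123 = -245/123*(-99) = 8085/41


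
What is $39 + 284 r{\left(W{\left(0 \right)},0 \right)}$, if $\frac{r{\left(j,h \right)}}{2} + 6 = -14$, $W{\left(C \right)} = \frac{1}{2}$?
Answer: $-11321$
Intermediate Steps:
$W{\left(C \right)} = \frac{1}{2}$
$r{\left(j,h \right)} = -40$ ($r{\left(j,h \right)} = -12 + 2 \left(-14\right) = -12 - 28 = -40$)
$39 + 284 r{\left(W{\left(0 \right)},0 \right)} = 39 + 284 \left(-40\right) = 39 - 11360 = -11321$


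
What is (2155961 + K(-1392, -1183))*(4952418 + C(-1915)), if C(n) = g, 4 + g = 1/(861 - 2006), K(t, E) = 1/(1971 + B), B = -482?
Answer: 3640726234464914394/340981 ≈ 1.0677e+13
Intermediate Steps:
K(t, E) = 1/1489 (K(t, E) = 1/(1971 - 482) = 1/1489)
g = -4581/1145 (g = -4 + 1/(861 - 2006) = -4 + 1/(-1145) = -4 - 1/1145 = -4581/1145 ≈ -4.0009)
C(n) = -4581/1145
(2155961 + K(-1392, -1183))*(4952418 + C(-1915)) = (2155961 + 1/1489)*(4952418 - 4581/1145) = (3210225930/1489)*(5670514029/1145) = 3640726234464914394/340981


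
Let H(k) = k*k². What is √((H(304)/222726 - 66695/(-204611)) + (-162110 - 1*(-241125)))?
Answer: 2*√84898208052790020638589/2071463163 ≈ 281.32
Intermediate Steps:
H(k) = k³
√((H(304)/222726 - 66695/(-204611)) + (-162110 - 1*(-241125))) = √((304³/222726 - 66695/(-204611)) + (-162110 - 1*(-241125))) = √((28094464*(1/222726) - 66695*(-1/204611)) + (-162110 + 241125)) = √((14047232/111363 + 66695/204611) + 79015) = √(2881645542037/22786094793 + 79015) = √(1803324925610932/22786094793) = 2*√84898208052790020638589/2071463163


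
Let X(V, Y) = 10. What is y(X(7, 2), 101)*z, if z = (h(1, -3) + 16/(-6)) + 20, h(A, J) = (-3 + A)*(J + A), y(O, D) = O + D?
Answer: 2368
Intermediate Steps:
y(O, D) = D + O
h(A, J) = (-3 + A)*(A + J)
z = 64/3 (z = ((1² - 3*1 - 3*(-3) + 1*(-3)) + 16/(-6)) + 20 = ((1 - 3 + 9 - 3) + 16*(-⅙)) + 20 = (4 - 8/3) + 20 = 4/3 + 20 = 64/3 ≈ 21.333)
y(X(7, 2), 101)*z = (101 + 10)*(64/3) = 111*(64/3) = 2368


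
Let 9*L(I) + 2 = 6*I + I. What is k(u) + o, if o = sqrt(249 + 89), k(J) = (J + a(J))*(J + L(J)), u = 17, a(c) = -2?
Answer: 450 + 13*sqrt(2) ≈ 468.38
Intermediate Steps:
L(I) = -2/9 + 7*I/9 (L(I) = -2/9 + (6*I + I)/9 = -2/9 + (7*I)/9 = -2/9 + 7*I/9)
k(J) = (-2 + J)*(-2/9 + 16*J/9) (k(J) = (J - 2)*(J + (-2/9 + 7*J/9)) = (-2 + J)*(-2/9 + 16*J/9))
o = 13*sqrt(2) (o = sqrt(338) = 13*sqrt(2) ≈ 18.385)
k(u) + o = (4/9 - 34/9*17 + (16/9)*17**2) + 13*sqrt(2) = (4/9 - 578/9 + (16/9)*289) + 13*sqrt(2) = (4/9 - 578/9 + 4624/9) + 13*sqrt(2) = 450 + 13*sqrt(2)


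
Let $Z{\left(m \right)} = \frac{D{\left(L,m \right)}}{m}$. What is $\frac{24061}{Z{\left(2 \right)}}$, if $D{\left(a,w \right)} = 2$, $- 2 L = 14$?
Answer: $24061$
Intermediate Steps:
$L = -7$ ($L = \left(- \frac{1}{2}\right) 14 = -7$)
$Z{\left(m \right)} = \frac{2}{m}$
$\frac{24061}{Z{\left(2 \right)}} = \frac{24061}{2 \cdot \frac{1}{2}} = \frac{24061}{1} = 24061 \cdot 1 = 24061$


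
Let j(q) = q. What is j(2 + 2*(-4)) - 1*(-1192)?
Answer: 1186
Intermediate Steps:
j(2 + 2*(-4)) - 1*(-1192) = (2 + 2*(-4)) - 1*(-1192) = (2 - 8) + 1192 = -6 + 1192 = 1186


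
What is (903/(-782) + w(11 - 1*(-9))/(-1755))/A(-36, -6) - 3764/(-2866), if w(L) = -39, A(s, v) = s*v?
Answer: 14248047931/10892290320 ≈ 1.3081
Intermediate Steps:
(903/(-782) + w(11 - 1*(-9))/(-1755))/A(-36, -6) - 3764/(-2866) = (903/(-782) - 39/(-1755))/((-36*(-6))) - 3764/(-2866) = (903*(-1/782) - 39*(-1/1755))/216 - 3764*(-1/2866) = (-903/782 + 1/45)*(1/216) + 1882/1433 = -39853/35190*1/216 + 1882/1433 = -39853/7601040 + 1882/1433 = 14248047931/10892290320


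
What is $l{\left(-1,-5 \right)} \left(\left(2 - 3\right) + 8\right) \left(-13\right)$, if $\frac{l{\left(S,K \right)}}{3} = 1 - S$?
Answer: $-546$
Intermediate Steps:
$l{\left(S,K \right)} = 3 - 3 S$ ($l{\left(S,K \right)} = 3 \left(1 - S\right) = 3 - 3 S$)
$l{\left(-1,-5 \right)} \left(\left(2 - 3\right) + 8\right) \left(-13\right) = \left(3 - -3\right) \left(\left(2 - 3\right) + 8\right) \left(-13\right) = \left(3 + 3\right) \left(-1 + 8\right) \left(-13\right) = 6 \cdot 7 \left(-13\right) = 42 \left(-13\right) = -546$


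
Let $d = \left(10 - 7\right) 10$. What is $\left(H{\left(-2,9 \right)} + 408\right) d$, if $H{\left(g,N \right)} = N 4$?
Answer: $13320$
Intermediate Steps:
$H{\left(g,N \right)} = 4 N$
$d = 30$ ($d = 3 \cdot 10 = 30$)
$\left(H{\left(-2,9 \right)} + 408\right) d = \left(4 \cdot 9 + 408\right) 30 = \left(36 + 408\right) 30 = 444 \cdot 30 = 13320$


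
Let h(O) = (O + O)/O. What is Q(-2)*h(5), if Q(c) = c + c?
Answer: -8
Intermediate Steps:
h(O) = 2 (h(O) = (2*O)/O = 2)
Q(c) = 2*c
Q(-2)*h(5) = (2*(-2))*2 = -4*2 = -8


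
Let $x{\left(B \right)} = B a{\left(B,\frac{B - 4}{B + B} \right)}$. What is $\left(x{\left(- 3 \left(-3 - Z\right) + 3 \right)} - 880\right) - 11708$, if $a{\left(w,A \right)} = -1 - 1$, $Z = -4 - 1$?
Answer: $-12582$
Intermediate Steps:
$Z = -5$ ($Z = -4 - 1 = -5$)
$a{\left(w,A \right)} = -2$ ($a{\left(w,A \right)} = -1 - 1 = -2$)
$x{\left(B \right)} = - 2 B$ ($x{\left(B \right)} = B \left(-2\right) = - 2 B$)
$\left(x{\left(- 3 \left(-3 - Z\right) + 3 \right)} - 880\right) - 11708 = \left(- 2 \left(- 3 \left(-3 - -5\right) + 3\right) - 880\right) - 11708 = \left(- 2 \left(- 3 \left(-3 + 5\right) + 3\right) - 880\right) - 11708 = \left(- 2 \left(\left(-3\right) 2 + 3\right) - 880\right) - 11708 = \left(- 2 \left(-6 + 3\right) - 880\right) - 11708 = \left(\left(-2\right) \left(-3\right) - 880\right) - 11708 = \left(6 - 880\right) - 11708 = -874 - 11708 = -12582$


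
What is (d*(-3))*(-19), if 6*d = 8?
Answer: 76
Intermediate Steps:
d = 4/3 (d = (⅙)*8 = 4/3 ≈ 1.3333)
(d*(-3))*(-19) = ((4/3)*(-3))*(-19) = -4*(-19) = 76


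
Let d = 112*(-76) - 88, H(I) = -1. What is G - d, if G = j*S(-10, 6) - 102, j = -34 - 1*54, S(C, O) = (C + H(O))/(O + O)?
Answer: 25736/3 ≈ 8578.7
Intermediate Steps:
S(C, O) = (-1 + C)/(2*O) (S(C, O) = (C - 1)/(O + O) = (-1 + C)/((2*O)) = (-1 + C)*(1/(2*O)) = (-1 + C)/(2*O))
j = -88 (j = -34 - 54 = -88)
d = -8600 (d = -8512 - 88 = -8600)
G = -64/3 (G = -44*(-1 - 10)/6 - 102 = -44*(-11)/6 - 102 = -88*(-11/12) - 102 = 242/3 - 102 = -64/3 ≈ -21.333)
G - d = -64/3 - 1*(-8600) = -64/3 + 8600 = 25736/3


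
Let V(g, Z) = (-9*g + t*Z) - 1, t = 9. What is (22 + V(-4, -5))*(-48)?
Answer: -576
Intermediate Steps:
V(g, Z) = -1 - 9*g + 9*Z (V(g, Z) = (-9*g + 9*Z) - 1 = -1 - 9*g + 9*Z)
(22 + V(-4, -5))*(-48) = (22 + (-1 - 9*(-4) + 9*(-5)))*(-48) = (22 + (-1 + 36 - 45))*(-48) = (22 - 10)*(-48) = 12*(-48) = -576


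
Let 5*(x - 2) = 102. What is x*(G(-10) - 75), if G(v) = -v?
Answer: -1456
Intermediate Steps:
x = 112/5 (x = 2 + (⅕)*102 = 2 + 102/5 = 112/5 ≈ 22.400)
x*(G(-10) - 75) = 112*(-1*(-10) - 75)/5 = 112*(10 - 75)/5 = (112/5)*(-65) = -1456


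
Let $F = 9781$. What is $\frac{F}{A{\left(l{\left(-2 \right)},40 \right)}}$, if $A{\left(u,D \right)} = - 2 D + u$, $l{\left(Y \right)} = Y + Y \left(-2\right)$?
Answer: $- \frac{9781}{78} \approx -125.4$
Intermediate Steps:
$l{\left(Y \right)} = - Y$ ($l{\left(Y \right)} = Y - 2 Y = - Y$)
$A{\left(u,D \right)} = u - 2 D$
$\frac{F}{A{\left(l{\left(-2 \right)},40 \right)}} = \frac{9781}{\left(-1\right) \left(-2\right) - 80} = \frac{9781}{2 - 80} = \frac{9781}{-78} = 9781 \left(- \frac{1}{78}\right) = - \frac{9781}{78}$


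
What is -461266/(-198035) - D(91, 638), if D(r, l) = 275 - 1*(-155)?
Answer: -84693784/198035 ≈ -427.67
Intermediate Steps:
D(r, l) = 430 (D(r, l) = 275 + 155 = 430)
-461266/(-198035) - D(91, 638) = -461266/(-198035) - 1*430 = -461266*(-1/198035) - 430 = 461266/198035 - 430 = -84693784/198035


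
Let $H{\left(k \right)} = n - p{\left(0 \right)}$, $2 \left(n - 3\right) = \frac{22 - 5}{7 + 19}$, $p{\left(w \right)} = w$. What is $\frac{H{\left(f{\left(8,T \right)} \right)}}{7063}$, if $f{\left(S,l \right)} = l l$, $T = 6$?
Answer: $\frac{173}{367276} \approx 0.00047104$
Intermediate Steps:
$f{\left(S,l \right)} = l^{2}$
$n = \frac{173}{52}$ ($n = 3 + \frac{\left(22 - 5\right) \frac{1}{7 + 19}}{2} = 3 + \frac{17 \cdot \frac{1}{26}}{2} = 3 + \frac{1}{2} \cdot \frac{17}{26} = 3 + \frac{17}{52} = \frac{173}{52} \approx 3.3269$)
$H{\left(k \right)} = \frac{173}{52}$ ($H{\left(k \right)} = \frac{173}{52} - 0 = \frac{173}{52} + 0 = \frac{173}{52}$)
$\frac{H{\left(f{\left(8,T \right)} \right)}}{7063} = \frac{173}{52 \cdot 7063} = \frac{173}{52} \cdot \frac{1}{7063} = \frac{173}{367276}$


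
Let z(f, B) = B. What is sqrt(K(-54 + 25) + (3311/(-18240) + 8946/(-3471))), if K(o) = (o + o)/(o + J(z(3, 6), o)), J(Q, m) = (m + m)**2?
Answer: I*sqrt(10220070385154955)/60673080 ≈ 1.6662*I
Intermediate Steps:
J(Q, m) = 4*m**2 (J(Q, m) = (2*m)**2 = 4*m**2)
K(o) = 2*o/(o + 4*o**2) (K(o) = (o + o)/(o + 4*o**2) = (2*o)/(o + 4*o**2) = 2*o/(o + 4*o**2))
sqrt(K(-54 + 25) + (3311/(-18240) + 8946/(-3471))) = sqrt(2/(1 + 4*(-54 + 25)) + (3311/(-18240) + 8946/(-3471))) = sqrt(2/(1 + 4*(-29)) + (3311*(-1/18240) + 8946*(-1/3471))) = sqrt(2/(1 - 116) + (-3311/18240 - 2982/1157)) = sqrt(2/(-115) - 58222507/21103680) = sqrt(2*(-1/115) - 58222507/21103680) = sqrt(-2/115 - 58222507/21103680) = sqrt(-1347559133/485384640) = I*sqrt(10220070385154955)/60673080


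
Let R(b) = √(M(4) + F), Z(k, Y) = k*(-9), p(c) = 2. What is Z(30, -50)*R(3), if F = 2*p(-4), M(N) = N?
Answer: -540*√2 ≈ -763.68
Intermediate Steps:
Z(k, Y) = -9*k
F = 4 (F = 2*2 = 4)
R(b) = 2*√2 (R(b) = √(4 + 4) = √8 = 2*√2)
Z(30, -50)*R(3) = (-9*30)*(2*√2) = -540*√2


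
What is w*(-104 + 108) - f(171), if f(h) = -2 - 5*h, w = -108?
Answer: 425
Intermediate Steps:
w*(-104 + 108) - f(171) = -108*(-104 + 108) - (-2 - 5*171) = -108*4 - (-2 - 855) = -432 - 1*(-857) = -432 + 857 = 425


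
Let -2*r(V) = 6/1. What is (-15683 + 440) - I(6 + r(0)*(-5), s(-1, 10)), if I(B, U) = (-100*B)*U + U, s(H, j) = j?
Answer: 5747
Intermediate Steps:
r(V) = -3 (r(V) = -3/1 = -3)
I(B, U) = U - 100*B*U (I(B, U) = -100*B*U + U = U - 100*B*U)
(-15683 + 440) - I(6 + r(0)*(-5), s(-1, 10)) = (-15683 + 440) - 10*(1 - 100*(6 - 3*(-5))) = -15243 - 10*(1 - 100*(6 + 15)) = -15243 - 10*(1 - 100*21) = -15243 - 10*(1 - 2100) = -15243 - 10*(-2099) = -15243 - 1*(-20990) = -15243 + 20990 = 5747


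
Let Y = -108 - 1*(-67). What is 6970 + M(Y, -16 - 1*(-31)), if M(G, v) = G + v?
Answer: 6944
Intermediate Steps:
Y = -41 (Y = -108 + 67 = -41)
6970 + M(Y, -16 - 1*(-31)) = 6970 + (-41 + (-16 - 1*(-31))) = 6970 + (-41 + (-16 + 31)) = 6970 + (-41 + 15) = 6970 - 26 = 6944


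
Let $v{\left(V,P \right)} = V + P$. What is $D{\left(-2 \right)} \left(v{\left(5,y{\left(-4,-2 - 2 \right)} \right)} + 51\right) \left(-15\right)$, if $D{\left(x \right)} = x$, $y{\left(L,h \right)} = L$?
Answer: $1560$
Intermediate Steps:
$v{\left(V,P \right)} = P + V$
$D{\left(-2 \right)} \left(v{\left(5,y{\left(-4,-2 - 2 \right)} \right)} + 51\right) \left(-15\right) = - 2 \left(\left(-4 + 5\right) + 51\right) \left(-15\right) = - 2 \left(1 + 51\right) \left(-15\right) = - 2 \cdot 52 \left(-15\right) = \left(-2\right) \left(-780\right) = 1560$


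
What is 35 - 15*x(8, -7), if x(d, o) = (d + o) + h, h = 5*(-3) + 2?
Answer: 215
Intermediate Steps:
h = -13 (h = -15 + 2 = -13)
x(d, o) = -13 + d + o (x(d, o) = (d + o) - 13 = -13 + d + o)
35 - 15*x(8, -7) = 35 - 15*(-13 + 8 - 7) = 35 - 15*(-12) = 35 + 180 = 215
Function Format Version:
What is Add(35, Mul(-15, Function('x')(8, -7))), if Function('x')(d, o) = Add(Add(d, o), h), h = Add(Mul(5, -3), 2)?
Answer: 215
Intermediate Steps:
h = -13 (h = Add(-15, 2) = -13)
Function('x')(d, o) = Add(-13, d, o) (Function('x')(d, o) = Add(Add(d, o), -13) = Add(-13, d, o))
Add(35, Mul(-15, Function('x')(8, -7))) = Add(35, Mul(-15, Add(-13, 8, -7))) = Add(35, Mul(-15, -12)) = Add(35, 180) = 215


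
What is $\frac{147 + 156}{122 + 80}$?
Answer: $\frac{3}{2} \approx 1.5$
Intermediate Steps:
$\frac{147 + 156}{122 + 80} = \frac{1}{202} \cdot 303 = \frac{3}{2}$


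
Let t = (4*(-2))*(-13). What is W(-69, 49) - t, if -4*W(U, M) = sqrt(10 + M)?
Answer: -104 - sqrt(59)/4 ≈ -105.92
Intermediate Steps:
W(U, M) = -sqrt(10 + M)/4
t = 104 (t = -8*(-13) = 104)
W(-69, 49) - t = -sqrt(10 + 49)/4 - 1*104 = -sqrt(59)/4 - 104 = -104 - sqrt(59)/4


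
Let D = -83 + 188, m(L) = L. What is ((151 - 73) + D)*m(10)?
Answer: 1830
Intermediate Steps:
D = 105
((151 - 73) + D)*m(10) = ((151 - 73) + 105)*10 = (78 + 105)*10 = 183*10 = 1830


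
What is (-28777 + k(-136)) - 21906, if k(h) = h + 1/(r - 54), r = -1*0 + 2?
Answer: -2642589/52 ≈ -50819.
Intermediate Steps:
r = 2 (r = 0 + 2 = 2)
k(h) = -1/52 + h (k(h) = h + 1/(2 - 54) = h + 1/(-52) = h - 1/52 = -1/52 + h)
(-28777 + k(-136)) - 21906 = (-28777 + (-1/52 - 136)) - 21906 = (-28777 - 7073/52) - 21906 = -1503477/52 - 21906 = -2642589/52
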